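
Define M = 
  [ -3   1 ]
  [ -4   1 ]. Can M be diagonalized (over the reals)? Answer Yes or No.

Characteristic polynomial: p(r) = r^2 + 2r + 1 = (r + 1)^2.
r = -1 has algebraic multiplicity 2; rank(M + 1I) = 1, so geometric multiplicity = 1.
Geometric multiplicity < algebraic multiplicity, so M is not diagonalizable.

No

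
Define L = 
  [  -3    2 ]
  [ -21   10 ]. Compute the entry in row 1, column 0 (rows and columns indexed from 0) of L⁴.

-3675

Characteristic polynomial: λ^2 - 7λ + 12 = (λ - 4)(λ - 3), so the eigenvalues are 3, 4.
λ=4: eigenvector (2, 7).
λ=3: eigenvector (1, 3).
P = [[2, 1], [7, 3]], D = diag(4, 3), P⁻¹ = [[-3, 1], [7, -2]].
L⁴ = P·diag(256, 81)·P⁻¹ = [[-969, 350], [-3675, 1306]].
The requested entry is -3675.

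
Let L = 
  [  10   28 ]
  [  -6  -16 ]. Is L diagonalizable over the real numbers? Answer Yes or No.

Yes

Characteristic polynomial: p(t) = t^2 + 6t + 8 = (t + 2)(t + 4).
All 2 eigenvalues are distinct, so L is diagonalizable.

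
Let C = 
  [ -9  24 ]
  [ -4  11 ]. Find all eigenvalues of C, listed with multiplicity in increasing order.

Characteristic polynomial: p(λ) = λ^2 - 2λ - 3 = (λ - 3)(λ + 1).
Roots (with multiplicity): -1, 3.

-1, 3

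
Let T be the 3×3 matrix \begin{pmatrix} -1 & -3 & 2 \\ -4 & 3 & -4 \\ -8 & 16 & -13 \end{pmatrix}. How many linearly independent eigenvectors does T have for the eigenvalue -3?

1

T + 3I = [[2, -3, 2], [-4, 6, -4], [-8, 16, -10]].
This matrix has rank 2, so its null space has dimension 3 − 2 = 1.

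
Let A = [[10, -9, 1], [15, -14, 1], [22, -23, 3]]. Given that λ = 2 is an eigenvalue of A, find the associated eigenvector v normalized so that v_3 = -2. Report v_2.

A − 2I = [[8, -9, 1], [15, -16, 1], [22, -23, 1]].
Solving (A − 2I)v = 0 gives the eigenspace spanned by (-2, -2, -2).
With v_3 = -2, v = (-2, -2, -2), so v_2 = -2.

-2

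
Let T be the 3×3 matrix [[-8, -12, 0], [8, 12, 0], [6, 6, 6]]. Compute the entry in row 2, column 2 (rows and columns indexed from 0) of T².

36

Characteristic polynomial: μ^3 - 10μ^2 + 24μ = μ(μ - 6)(μ - 4), so the eigenvalues are 0, 4, 6.
μ=4: eigenvector (1, -1, 0).
μ=6: eigenvector (0, 0, 1).
μ=0: eigenvector (3, -2, -1).
P = [[1, 0, 3], [-1, 0, -2], [0, 1, -1]], D = diag(4, 6, 0), P⁻¹ = [[-2, -3, 0], [1, 1, 1], [1, 1, 0]].
T² = P·diag(16, 36, 0)·P⁻¹ = [[-32, -48, 0], [32, 48, 0], [36, 36, 36]].
The requested entry is 36.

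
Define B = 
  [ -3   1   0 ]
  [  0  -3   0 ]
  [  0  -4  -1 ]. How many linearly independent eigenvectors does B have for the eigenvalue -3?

B + 3I = [[0, 1, 0], [0, 0, 0], [0, -4, 2]].
This matrix has rank 2, so its null space has dimension 3 − 2 = 1.

1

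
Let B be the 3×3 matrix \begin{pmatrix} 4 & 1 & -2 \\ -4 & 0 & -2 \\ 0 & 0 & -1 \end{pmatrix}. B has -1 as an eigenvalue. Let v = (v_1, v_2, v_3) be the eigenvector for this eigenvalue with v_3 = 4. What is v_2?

8

B + 1I = [[5, 1, -2], [-4, 1, -2], [0, 0, 0]].
Solving (B + 1I)v = 0 gives the eigenspace spanned by (0, 8, 4).
With v_3 = 4, v = (0, 8, 4), so v_2 = 8.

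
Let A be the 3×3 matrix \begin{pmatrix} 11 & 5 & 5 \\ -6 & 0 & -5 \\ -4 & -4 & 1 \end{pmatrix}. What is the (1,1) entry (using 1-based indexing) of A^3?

431

Characteristic polynomial: r^3 - 12r^2 + 41r - 30 = (r - 6)(r - 5)(r - 1), so the eigenvalues are 1, 5, 6.
r=6: eigenvector (1, -1, 0).
r=5: eigenvector (0, 1, -1).
r=1: eigenvector (-1, 1, 1).
P = [[1, 0, -1], [-1, 1, 1], [0, -1, 1]], D = diag(6, 5, 1), P⁻¹ = [[2, 1, 1], [1, 1, 0], [1, 1, 1]].
A³ = P·diag(216, 125, 1)·P⁻¹ = [[431, 215, 215], [-306, -90, -215], [-124, -124, 1]].
The requested entry is 431.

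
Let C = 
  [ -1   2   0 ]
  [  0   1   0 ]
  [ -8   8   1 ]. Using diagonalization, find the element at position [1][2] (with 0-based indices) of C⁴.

Characteristic polynomial: s^3 - s^2 - s + 1 = (s - 1)^2(s + 1), so the eigenvalues are -1, 1, 1.
s=-1: eigenvector (1, 0, 4).
s=1: eigenvector (1, 1, 2).
s=1: eigenvector (-2, -2, -3).
P = [[1, 1, -2], [0, 1, -2], [4, 2, -3]], D = diag(-1, 1, 1), P⁻¹ = [[1, -1, 0], [-8, 5, 2], [-4, 2, 1]].
C⁴ = P·diag(1, 1, 1)·P⁻¹ = [[1, 0, 0], [0, 1, 0], [0, 0, 1]].
The requested entry is 0.

0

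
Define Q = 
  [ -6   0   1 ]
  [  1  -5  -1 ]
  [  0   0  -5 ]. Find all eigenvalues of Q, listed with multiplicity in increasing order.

-6, -5, -5

Characteristic polynomial: p(t) = t^3 + 16t^2 + 85t + 150 = (t + 5)^2(t + 6).
Roots (with multiplicity): -6, -5, -5.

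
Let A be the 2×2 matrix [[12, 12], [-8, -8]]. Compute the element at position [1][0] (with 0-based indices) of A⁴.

-512

Characteristic polynomial: t^2 - 4t = t(t - 4), so the eigenvalues are 0, 4.
t=0: eigenvector (1, -1).
t=4: eigenvector (3, -2).
P = [[1, 3], [-1, -2]], D = diag(0, 4), P⁻¹ = [[-2, -3], [1, 1]].
A⁴ = P·diag(0, 256)·P⁻¹ = [[768, 768], [-512, -512]].
The requested entry is -512.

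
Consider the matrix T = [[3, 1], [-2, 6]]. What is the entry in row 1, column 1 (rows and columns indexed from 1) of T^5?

Characteristic polynomial: r^2 - 9r + 20 = (r - 5)(r - 4), so the eigenvalues are 4, 5.
r=4: eigenvector (-1, -1).
r=5: eigenvector (1, 2).
P = [[-1, 1], [-1, 2]], D = diag(4, 5), P⁻¹ = [[-2, 1], [-1, 1]].
T⁵ = P·diag(1024, 3125)·P⁻¹ = [[-1077, 2101], [-4202, 5226]].
The requested entry is -1077.

-1077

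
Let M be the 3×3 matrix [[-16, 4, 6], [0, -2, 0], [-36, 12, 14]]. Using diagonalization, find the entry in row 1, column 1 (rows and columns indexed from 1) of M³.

Characteristic polynomial: μ^3 + 4μ^2 - 4μ - 16 = (μ - 2)(μ + 2)(μ + 4), so the eigenvalues are -4, -2, 2.
μ=-4: eigenvector (1, 0, 2).
μ=-2: eigenvector (-1, 1, -3).
μ=2: eigenvector (1, 0, 3).
P = [[1, -1, 1], [0, 1, 0], [2, -3, 3]], D = diag(-4, -2, 2), P⁻¹ = [[3, 0, -1], [0, 1, 0], [-2, 1, 1]].
M³ = P·diag(-64, -8, 8)·P⁻¹ = [[-208, 16, 72], [0, -8, 0], [-432, 48, 152]].
The requested entry is -208.

-208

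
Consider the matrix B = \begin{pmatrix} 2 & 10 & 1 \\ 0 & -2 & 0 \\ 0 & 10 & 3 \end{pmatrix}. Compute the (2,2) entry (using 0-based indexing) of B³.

Characteristic polynomial: λ^3 - 3λ^2 - 4λ + 12 = (λ - 3)(λ - 2)(λ + 2), so the eigenvalues are -2, 2, 3.
λ=3: eigenvector (1, 0, 1).
λ=-2: eigenvector (-2, 1, -2).
λ=2: eigenvector (1, 0, 0).
P = [[1, -2, 1], [0, 1, 0], [1, -2, 0]], D = diag(3, -2, 2), P⁻¹ = [[0, 2, 1], [0, 1, 0], [1, 0, -1]].
B³ = P·diag(27, -8, 8)·P⁻¹ = [[8, 70, 19], [0, -8, 0], [0, 70, 27]].
The requested entry is 27.

27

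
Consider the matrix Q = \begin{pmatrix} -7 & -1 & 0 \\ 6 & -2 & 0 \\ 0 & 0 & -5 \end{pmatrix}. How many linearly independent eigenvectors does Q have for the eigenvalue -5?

Q + 5I = [[-2, -1, 0], [6, 3, 0], [0, 0, 0]].
This matrix has rank 1, so its null space has dimension 3 − 1 = 2.

2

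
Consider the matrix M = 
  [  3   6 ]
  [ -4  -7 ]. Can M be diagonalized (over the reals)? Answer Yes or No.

Characteristic polynomial: p(r) = r^2 + 4r + 3 = (r + 1)(r + 3).
All 2 eigenvalues are distinct, so M is diagonalizable.

Yes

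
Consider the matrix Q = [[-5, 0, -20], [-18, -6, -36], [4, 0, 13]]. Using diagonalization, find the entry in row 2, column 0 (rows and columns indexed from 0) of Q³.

196

Characteristic polynomial: s^3 - 2s^2 - 33s + 90 = (s - 5)(s - 3)(s + 6), so the eigenvalues are -6, 3, 5.
s=5: eigenvector (-2, 0, 1).
s=-6: eigenvector (0, 1, 0).
s=3: eigenvector (5, -2, -2).
P = [[-2, 0, 5], [0, 1, -2], [1, 0, -2]], D = diag(5, -6, 3), P⁻¹ = [[2, 0, 5], [2, 1, 4], [1, 0, 2]].
Q³ = P·diag(125, -216, 27)·P⁻¹ = [[-365, 0, -980], [-486, -216, -972], [196, 0, 517]].
The requested entry is 196.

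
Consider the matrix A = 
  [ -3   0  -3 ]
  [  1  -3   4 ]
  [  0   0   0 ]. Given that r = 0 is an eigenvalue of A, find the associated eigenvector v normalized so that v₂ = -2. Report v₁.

2

A = [[-3, 0, -3], [1, -3, 4], [0, 0, 0]].
Solving (A)v = 0 gives the eigenspace spanned by (2, -2, -2).
With v₂ = -2, v = (2, -2, -2), so v₁ = 2.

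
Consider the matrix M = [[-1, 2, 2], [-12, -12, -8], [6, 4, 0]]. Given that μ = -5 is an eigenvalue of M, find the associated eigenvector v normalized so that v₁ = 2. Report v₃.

4

M + 5I = [[4, 2, 2], [-12, -7, -8], [6, 4, 5]].
Solving (M + 5I)v = 0 gives the eigenspace spanned by (2, -8, 4).
With v₁ = 2, v = (2, -8, 4), so v₃ = 4.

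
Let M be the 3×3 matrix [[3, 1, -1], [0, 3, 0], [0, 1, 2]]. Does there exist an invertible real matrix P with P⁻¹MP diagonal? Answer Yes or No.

Yes

Characteristic polynomial: p(s) = s^3 - 8s^2 + 21s - 18 = (s - 3)^2(s - 2).
s = 3 has algebraic multiplicity 2; rank(M − 3I) = 1, so geometric multiplicity = 2.
Every eigenvalue has geometric = algebraic multiplicity, so M is diagonalizable.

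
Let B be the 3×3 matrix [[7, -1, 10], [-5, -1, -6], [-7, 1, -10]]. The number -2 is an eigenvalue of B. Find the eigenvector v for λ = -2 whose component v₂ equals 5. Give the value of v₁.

-5

B + 2I = [[9, -1, 10], [-5, 1, -6], [-7, 1, -8]].
Solving (B + 2I)v = 0 gives the eigenspace spanned by (-5, 5, 5).
With v₂ = 5, v = (-5, 5, 5), so v₁ = -5.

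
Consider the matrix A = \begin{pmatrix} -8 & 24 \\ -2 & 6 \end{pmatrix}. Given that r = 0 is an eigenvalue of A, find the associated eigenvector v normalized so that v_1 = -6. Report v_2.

A = [[-8, 24], [-2, 6]].
Solving (A)v = 0 gives the eigenspace spanned by (-6, -2).
With v_1 = -6, v = (-6, -2), so v_2 = -2.

-2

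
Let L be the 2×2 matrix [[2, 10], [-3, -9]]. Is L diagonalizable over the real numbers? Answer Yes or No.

Yes

Characteristic polynomial: p(λ) = λ^2 + 7λ + 12 = (λ + 3)(λ + 4).
All 2 eigenvalues are distinct, so L is diagonalizable.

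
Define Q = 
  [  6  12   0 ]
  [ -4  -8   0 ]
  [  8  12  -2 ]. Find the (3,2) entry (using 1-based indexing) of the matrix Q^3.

48

Characteristic polynomial: s^3 + 4s^2 + 4s = s(s + 2)^2, so the eigenvalues are -2, -2, 0.
s=0: eigenvector (-2, 1, -2).
s=-2: eigenvector (-3, 2, -4).
s=-2: eigenvector (0, 0, 1).
P = [[-2, -3, 0], [1, 2, 0], [-2, -4, 1]], D = diag(0, -2, -2), P⁻¹ = [[-2, -3, 0], [1, 2, 0], [0, 2, 1]].
Q³ = P·diag(0, -8, -8)·P⁻¹ = [[24, 48, 0], [-16, -32, 0], [32, 48, -8]].
The requested entry is 48.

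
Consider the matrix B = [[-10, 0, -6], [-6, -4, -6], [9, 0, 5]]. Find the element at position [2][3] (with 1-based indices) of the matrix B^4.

510

Characteristic polynomial: λ^3 + 9λ^2 + 24λ + 16 = (λ + 1)(λ + 4)^2, so the eigenvalues are -4, -4, -1.
λ=-4: eigenvector (1, 0, -1).
λ=-4: eigenvector (0, 1, 0).
λ=-1: eigenvector (-2, -2, 3).
P = [[1, 0, -2], [0, 1, -2], [-1, 0, 3]], D = diag(-4, -4, -1), P⁻¹ = [[3, 0, 2], [2, 1, 2], [1, 0, 1]].
B⁴ = P·diag(256, 256, 1)·P⁻¹ = [[766, 0, 510], [510, 256, 510], [-765, 0, -509]].
The requested entry is 510.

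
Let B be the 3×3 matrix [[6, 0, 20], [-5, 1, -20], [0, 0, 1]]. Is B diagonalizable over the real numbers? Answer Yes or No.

Yes

Characteristic polynomial: p(λ) = λ^3 - 8λ^2 + 13λ - 6 = (λ - 6)(λ - 1)^2.
λ = 1 has algebraic multiplicity 2; rank(B − 1I) = 1, so geometric multiplicity = 2.
Every eigenvalue has geometric = algebraic multiplicity, so B is diagonalizable.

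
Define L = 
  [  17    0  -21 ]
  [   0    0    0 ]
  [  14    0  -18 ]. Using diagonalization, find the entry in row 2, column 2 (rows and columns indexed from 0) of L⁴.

606

Characteristic polynomial: r^3 + r^2 - 12r = r(r - 3)(r + 4), so the eigenvalues are -4, 0, 3.
r=0: eigenvector (0, 1, 0).
r=3: eigenvector (3, 0, 2).
r=-4: eigenvector (1, 0, 1).
P = [[0, 3, 1], [1, 0, 0], [0, 2, 1]], D = diag(0, 3, -4), P⁻¹ = [[0, 1, 0], [1, 0, -1], [-2, 0, 3]].
L⁴ = P·diag(0, 81, 256)·P⁻¹ = [[-269, 0, 525], [0, 0, 0], [-350, 0, 606]].
The requested entry is 606.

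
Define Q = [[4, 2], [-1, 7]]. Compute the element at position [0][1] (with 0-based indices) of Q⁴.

1342

Characteristic polynomial: λ^2 - 11λ + 30 = (λ - 6)(λ - 5), so the eigenvalues are 5, 6.
λ=5: eigenvector (2, 1).
λ=6: eigenvector (-1, -1).
P = [[2, -1], [1, -1]], D = diag(5, 6), P⁻¹ = [[1, -1], [1, -2]].
Q⁴ = P·diag(625, 1296)·P⁻¹ = [[-46, 1342], [-671, 1967]].
The requested entry is 1342.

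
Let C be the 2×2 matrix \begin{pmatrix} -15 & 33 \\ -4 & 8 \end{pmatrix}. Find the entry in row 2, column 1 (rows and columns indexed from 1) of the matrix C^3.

Characteristic polynomial: λ^2 + 7λ + 12 = (λ + 3)(λ + 4), so the eigenvalues are -4, -3.
λ=-3: eigenvector (-11, -4).
λ=-4: eigenvector (3, 1).
P = [[-11, 3], [-4, 1]], D = diag(-3, -4), P⁻¹ = [[1, -3], [4, -11]].
C³ = P·diag(-27, -64)·P⁻¹ = [[-471, 1221], [-148, 380]].
The requested entry is -148.

-148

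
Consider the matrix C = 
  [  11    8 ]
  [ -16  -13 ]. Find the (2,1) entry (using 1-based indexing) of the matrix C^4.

Characteristic polynomial: r^2 + 2r - 15 = (r - 3)(r + 5), so the eigenvalues are -5, 3.
r=-5: eigenvector (-1, 2).
r=3: eigenvector (1, -1).
P = [[-1, 1], [2, -1]], D = diag(-5, 3), P⁻¹ = [[1, 1], [2, 1]].
C⁴ = P·diag(625, 81)·P⁻¹ = [[-463, -544], [1088, 1169]].
The requested entry is 1088.

1088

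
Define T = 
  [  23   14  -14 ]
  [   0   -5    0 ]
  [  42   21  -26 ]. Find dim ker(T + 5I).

2

T + 5I = [[28, 14, -14], [0, 0, 0], [42, 21, -21]].
This matrix has rank 1, so its null space has dimension 3 − 1 = 2.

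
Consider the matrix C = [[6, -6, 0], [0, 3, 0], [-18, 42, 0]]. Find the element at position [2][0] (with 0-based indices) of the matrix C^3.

-648

Characteristic polynomial: μ^3 - 9μ^2 + 18μ = μ(μ - 6)(μ - 3), so the eigenvalues are 0, 3, 6.
μ=6: eigenvector (1, 0, -3).
μ=0: eigenvector (0, 0, 1).
μ=3: eigenvector (2, 1, 2).
P = [[1, 0, 2], [0, 0, 1], [-3, 1, 2]], D = diag(6, 0, 3), P⁻¹ = [[1, -2, 0], [3, -8, 1], [0, 1, 0]].
C³ = P·diag(216, 0, 27)·P⁻¹ = [[216, -378, 0], [0, 27, 0], [-648, 1350, 0]].
The requested entry is -648.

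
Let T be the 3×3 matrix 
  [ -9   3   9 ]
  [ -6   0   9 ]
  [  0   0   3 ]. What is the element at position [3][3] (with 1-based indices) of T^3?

27

Characteristic polynomial: μ^3 + 6μ^2 - 9μ - 54 = (μ - 3)(μ + 3)(μ + 6), so the eigenvalues are -6, -3, 3.
μ=-6: eigenvector (1, 1, 0).
μ=-3: eigenvector (1, 2, 0).
μ=3: eigenvector (1, 1, 1).
P = [[1, 1, 1], [1, 2, 1], [0, 0, 1]], D = diag(-6, -3, 3), P⁻¹ = [[2, -1, -1], [-1, 1, 0], [0, 0, 1]].
T³ = P·diag(-216, -27, 27)·P⁻¹ = [[-405, 189, 243], [-378, 162, 243], [0, 0, 27]].
The requested entry is 27.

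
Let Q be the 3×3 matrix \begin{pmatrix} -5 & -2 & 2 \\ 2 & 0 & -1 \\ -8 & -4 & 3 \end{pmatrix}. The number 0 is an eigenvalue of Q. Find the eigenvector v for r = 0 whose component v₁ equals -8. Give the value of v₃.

-16

Q = [[-5, -2, 2], [2, 0, -1], [-8, -4, 3]].
Solving (Q)v = 0 gives the eigenspace spanned by (-8, 4, -16).
With v₁ = -8, v = (-8, 4, -16), so v₃ = -16.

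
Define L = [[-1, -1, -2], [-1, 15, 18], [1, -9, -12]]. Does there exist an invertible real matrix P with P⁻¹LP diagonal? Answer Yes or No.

No

Characteristic polynomial: p(λ) = λ^3 - 2λ^2 - 20λ - 24 = (λ - 6)(λ + 2)^2.
λ = -2 has algebraic multiplicity 2; rank(L + 2I) = 2, so geometric multiplicity = 1.
Geometric multiplicity < algebraic multiplicity, so L is not diagonalizable.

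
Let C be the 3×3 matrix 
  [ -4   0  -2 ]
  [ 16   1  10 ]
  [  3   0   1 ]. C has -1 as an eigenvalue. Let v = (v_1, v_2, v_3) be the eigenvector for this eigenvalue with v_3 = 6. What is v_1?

C + 1I = [[-3, 0, -2], [16, 2, 10], [3, 0, 2]].
Solving (C + 1I)v = 0 gives the eigenspace spanned by (-4, 2, 6).
With v_3 = 6, v = (-4, 2, 6), so v_1 = -4.

-4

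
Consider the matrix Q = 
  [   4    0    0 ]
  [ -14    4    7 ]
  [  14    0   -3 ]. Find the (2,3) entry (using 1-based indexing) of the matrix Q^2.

7

Characteristic polynomial: μ^3 - 5μ^2 - 8μ + 48 = (μ - 4)^2(μ + 3), so the eigenvalues are -3, 4, 4.
μ=4: eigenvector (0, 1, 0).
μ=4: eigenvector (1, -2, 2).
μ=-3: eigenvector (0, -1, 1).
P = [[0, 1, 0], [1, -2, -1], [0, 2, 1]], D = diag(4, 4, -3), P⁻¹ = [[0, 1, 1], [1, 0, 0], [-2, 0, 1]].
Q² = P·diag(16, 16, 9)·P⁻¹ = [[16, 0, 0], [-14, 16, 7], [14, 0, 9]].
The requested entry is 7.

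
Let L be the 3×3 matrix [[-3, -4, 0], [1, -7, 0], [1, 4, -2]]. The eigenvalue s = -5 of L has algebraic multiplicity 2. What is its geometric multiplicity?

1

L + 5I = [[2, -4, 0], [1, -2, 0], [1, 4, 3]].
This matrix has rank 2, so its null space has dimension 3 − 2 = 1.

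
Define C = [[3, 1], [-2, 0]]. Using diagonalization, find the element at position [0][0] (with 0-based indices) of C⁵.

Characteristic polynomial: s^2 - 3s + 2 = (s - 2)(s - 1), so the eigenvalues are 1, 2.
s=1: eigenvector (-1, 2).
s=2: eigenvector (1, -1).
P = [[-1, 1], [2, -1]], D = diag(1, 2), P⁻¹ = [[1, 1], [2, 1]].
C⁵ = P·diag(1, 32)·P⁻¹ = [[63, 31], [-62, -30]].
The requested entry is 63.

63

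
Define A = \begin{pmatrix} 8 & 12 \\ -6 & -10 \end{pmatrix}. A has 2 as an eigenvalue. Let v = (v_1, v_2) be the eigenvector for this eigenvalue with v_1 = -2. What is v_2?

1

A − 2I = [[6, 12], [-6, -12]].
Solving (A − 2I)v = 0 gives the eigenspace spanned by (-2, 1).
With v_1 = -2, v = (-2, 1), so v_2 = 1.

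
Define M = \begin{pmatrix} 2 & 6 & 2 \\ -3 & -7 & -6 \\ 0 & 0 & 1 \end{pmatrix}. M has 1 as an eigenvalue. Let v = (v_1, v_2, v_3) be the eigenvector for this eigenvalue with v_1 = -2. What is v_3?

1

M − 1I = [[1, 6, 2], [-3, -8, -6], [0, 0, 0]].
Solving (M − 1I)v = 0 gives the eigenspace spanned by (-2, 0, 1).
With v_1 = -2, v = (-2, 0, 1), so v_3 = 1.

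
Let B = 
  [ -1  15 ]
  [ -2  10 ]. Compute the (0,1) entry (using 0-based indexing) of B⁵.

Characteristic polynomial: r^2 - 9r + 20 = (r - 5)(r - 4), so the eigenvalues are 4, 5.
r=5: eigenvector (-5, -2).
r=4: eigenvector (3, 1).
P = [[-5, 3], [-2, 1]], D = diag(5, 4), P⁻¹ = [[1, -3], [2, -5]].
B⁵ = P·diag(3125, 1024)·P⁻¹ = [[-9481, 31515], [-4202, 13630]].
The requested entry is 31515.

31515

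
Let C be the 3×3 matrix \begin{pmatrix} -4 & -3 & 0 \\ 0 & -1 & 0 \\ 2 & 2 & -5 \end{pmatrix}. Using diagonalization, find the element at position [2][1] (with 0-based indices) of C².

Characteristic polynomial: r^3 + 10r^2 + 29r + 20 = (r + 1)(r + 4)(r + 5), so the eigenvalues are -5, -4, -1.
r=-4: eigenvector (1, 0, 2).
r=-1: eigenvector (-1, 1, 0).
r=-5: eigenvector (0, 0, 1).
P = [[1, -1, 0], [0, 1, 0], [2, 0, 1]], D = diag(-4, -1, -5), P⁻¹ = [[1, 1, 0], [0, 1, 0], [-2, -2, 1]].
C² = P·diag(16, 1, 25)·P⁻¹ = [[16, 15, 0], [0, 1, 0], [-18, -18, 25]].
The requested entry is -18.

-18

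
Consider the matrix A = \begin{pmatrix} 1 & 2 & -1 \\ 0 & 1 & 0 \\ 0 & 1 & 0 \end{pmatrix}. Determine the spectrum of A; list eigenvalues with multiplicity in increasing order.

0, 1, 1

Characteristic polynomial: p(s) = s^3 - 2s^2 + s = s(s - 1)^2.
Roots (with multiplicity): 0, 1, 1.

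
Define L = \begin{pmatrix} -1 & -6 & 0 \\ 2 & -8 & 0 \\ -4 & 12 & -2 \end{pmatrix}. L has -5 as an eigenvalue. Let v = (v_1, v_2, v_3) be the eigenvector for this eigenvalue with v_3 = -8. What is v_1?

L + 5I = [[4, -6, 0], [2, -3, 0], [-4, 12, 3]].
Solving (L + 5I)v = 0 gives the eigenspace spanned by (6, 4, -8).
With v_3 = -8, v = (6, 4, -8), so v_1 = 6.

6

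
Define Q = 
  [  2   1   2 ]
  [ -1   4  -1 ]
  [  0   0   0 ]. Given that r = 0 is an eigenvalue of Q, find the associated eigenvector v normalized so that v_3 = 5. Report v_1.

Q = [[2, 1, 2], [-1, 4, -1], [0, 0, 0]].
Solving (Q)v = 0 gives the eigenspace spanned by (-5, 0, 5).
With v_3 = 5, v = (-5, 0, 5), so v_1 = -5.

-5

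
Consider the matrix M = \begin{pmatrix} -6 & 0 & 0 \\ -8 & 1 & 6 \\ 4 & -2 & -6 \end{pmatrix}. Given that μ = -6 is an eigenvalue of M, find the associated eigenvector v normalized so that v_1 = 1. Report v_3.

M + 6I = [[0, 0, 0], [-8, 7, 6], [4, -2, 0]].
Solving (M + 6I)v = 0 gives the eigenspace spanned by (1, 2, -1).
With v_1 = 1, v = (1, 2, -1), so v_3 = -1.

-1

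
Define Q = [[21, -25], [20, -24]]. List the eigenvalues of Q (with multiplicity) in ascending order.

Characteristic polynomial: p(r) = r^2 + 3r - 4 = (r - 1)(r + 4).
Roots (with multiplicity): -4, 1.

-4, 1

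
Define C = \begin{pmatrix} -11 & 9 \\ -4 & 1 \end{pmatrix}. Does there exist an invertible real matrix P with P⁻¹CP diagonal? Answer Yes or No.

No

Characteristic polynomial: p(s) = s^2 + 10s + 25 = (s + 5)^2.
s = -5 has algebraic multiplicity 2; rank(C + 5I) = 1, so geometric multiplicity = 1.
Geometric multiplicity < algebraic multiplicity, so C is not diagonalizable.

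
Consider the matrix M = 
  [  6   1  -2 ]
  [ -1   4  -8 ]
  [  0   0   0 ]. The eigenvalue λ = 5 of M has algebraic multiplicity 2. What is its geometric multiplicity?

1

M − 5I = [[1, 1, -2], [-1, -1, -8], [0, 0, -5]].
This matrix has rank 2, so its null space has dimension 3 − 2 = 1.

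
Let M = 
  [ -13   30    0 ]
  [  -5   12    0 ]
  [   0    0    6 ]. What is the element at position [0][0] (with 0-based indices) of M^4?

Characteristic polynomial: λ^3 - 5λ^2 - 12λ + 36 = (λ - 6)(λ - 2)(λ + 3), so the eigenvalues are -3, 2, 6.
λ=6: eigenvector (0, 0, 1).
λ=2: eigenvector (2, 1, 0).
λ=-3: eigenvector (3, 1, 0).
P = [[0, 2, 3], [0, 1, 1], [1, 0, 0]], D = diag(6, 2, -3), P⁻¹ = [[0, 0, 1], [-1, 3, 0], [1, -2, 0]].
M⁴ = P·diag(1296, 16, 81)·P⁻¹ = [[211, -390, 0], [65, -114, 0], [0, 0, 1296]].
The requested entry is 211.

211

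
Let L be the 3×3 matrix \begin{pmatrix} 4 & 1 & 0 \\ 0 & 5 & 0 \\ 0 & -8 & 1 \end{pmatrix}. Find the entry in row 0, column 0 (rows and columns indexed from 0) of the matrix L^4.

Characteristic polynomial: s^3 - 10s^2 + 29s - 20 = (s - 5)(s - 4)(s - 1), so the eigenvalues are 1, 4, 5.
s=1: eigenvector (0, 0, 1).
s=5: eigenvector (1, 1, -2).
s=4: eigenvector (1, 0, 0).
P = [[0, 1, 1], [0, 1, 0], [1, -2, 0]], D = diag(1, 5, 4), P⁻¹ = [[0, 2, 1], [0, 1, 0], [1, -1, 0]].
L⁴ = P·diag(1, 625, 256)·P⁻¹ = [[256, 369, 0], [0, 625, 0], [0, -1248, 1]].
The requested entry is 256.

256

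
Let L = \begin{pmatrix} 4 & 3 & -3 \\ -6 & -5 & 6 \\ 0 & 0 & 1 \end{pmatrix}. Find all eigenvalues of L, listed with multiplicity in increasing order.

Characteristic polynomial: p(r) = r^3 - 3r + 2 = (r - 1)^2(r + 2).
Roots (with multiplicity): -2, 1, 1.

-2, 1, 1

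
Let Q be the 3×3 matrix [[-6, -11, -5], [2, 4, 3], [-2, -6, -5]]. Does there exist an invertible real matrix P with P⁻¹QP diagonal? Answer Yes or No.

Characteristic polynomial: p(λ) = λ^3 + 7λ^2 + 16λ + 12 = (λ + 2)^2(λ + 3).
λ = -2 has algebraic multiplicity 2; rank(Q + 2I) = 2, so geometric multiplicity = 1.
Geometric multiplicity < algebraic multiplicity, so Q is not diagonalizable.

No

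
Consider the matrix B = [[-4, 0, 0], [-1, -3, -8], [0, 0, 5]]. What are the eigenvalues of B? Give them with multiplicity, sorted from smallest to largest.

-4, -3, 5

Characteristic polynomial: p(μ) = μ^3 + 2μ^2 - 23μ - 60 = (μ - 5)(μ + 3)(μ + 4).
Roots (with multiplicity): -4, -3, 5.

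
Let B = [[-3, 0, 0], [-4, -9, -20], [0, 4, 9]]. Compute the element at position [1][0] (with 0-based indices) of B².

Characteristic polynomial: t^3 + 3t^2 - t - 3 = (t - 1)(t + 1)(t + 3), so the eigenvalues are -3, -1, 1.
t=-3: eigenvector (1, 6, -2).
t=1: eigenvector (0, -2, 1).
t=-1: eigenvector (0, 5, -2).
P = [[1, 0, 0], [6, -2, 5], [-2, 1, -2]], D = diag(-3, 1, -1), P⁻¹ = [[1, 0, 0], [-2, 2, 5], [-2, 1, 2]].
B² = P·diag(9, 1, 1)·P⁻¹ = [[9, 0, 0], [48, 1, 0], [-16, 0, 1]].
The requested entry is 48.

48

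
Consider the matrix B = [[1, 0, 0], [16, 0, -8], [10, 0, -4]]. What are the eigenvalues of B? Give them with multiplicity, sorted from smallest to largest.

-4, 0, 1

Characteristic polynomial: p(λ) = λ^3 + 3λ^2 - 4λ = λ(λ - 1)(λ + 4).
Roots (with multiplicity): -4, 0, 1.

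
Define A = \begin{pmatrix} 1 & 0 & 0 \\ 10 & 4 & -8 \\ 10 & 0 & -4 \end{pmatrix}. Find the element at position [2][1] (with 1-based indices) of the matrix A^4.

Characteristic polynomial: μ^3 - μ^2 - 16μ + 16 = (μ - 4)(μ - 1)(μ + 4), so the eigenvalues are -4, 1, 4.
μ=1: eigenvector (1, 2, 2).
μ=4: eigenvector (0, 1, 0).
μ=-4: eigenvector (0, 1, 1).
P = [[1, 0, 0], [2, 1, 1], [2, 0, 1]], D = diag(1, 4, -4), P⁻¹ = [[1, 0, 0], [0, 1, -1], [-2, 0, 1]].
A⁴ = P·diag(1, 256, 256)·P⁻¹ = [[1, 0, 0], [-510, 256, 0], [-510, 0, 256]].
The requested entry is -510.

-510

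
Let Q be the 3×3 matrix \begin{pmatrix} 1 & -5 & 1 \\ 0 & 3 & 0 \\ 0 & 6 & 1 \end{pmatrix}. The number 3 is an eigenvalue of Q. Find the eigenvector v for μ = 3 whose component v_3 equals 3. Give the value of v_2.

Q − 3I = [[-2, -5, 1], [0, 0, 0], [0, 6, -2]].
Solving (Q − 3I)v = 0 gives the eigenspace spanned by (-1, 1, 3).
With v_3 = 3, v = (-1, 1, 3), so v_2 = 1.

1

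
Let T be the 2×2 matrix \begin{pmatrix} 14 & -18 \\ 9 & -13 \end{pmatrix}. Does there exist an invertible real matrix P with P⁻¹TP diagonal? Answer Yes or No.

Characteristic polynomial: p(λ) = λ^2 - λ - 20 = (λ - 5)(λ + 4).
All 2 eigenvalues are distinct, so T is diagonalizable.

Yes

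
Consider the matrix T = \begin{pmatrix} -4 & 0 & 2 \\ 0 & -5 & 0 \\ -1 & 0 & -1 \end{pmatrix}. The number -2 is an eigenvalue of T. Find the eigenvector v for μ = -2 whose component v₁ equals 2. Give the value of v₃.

2

T + 2I = [[-2, 0, 2], [0, -3, 0], [-1, 0, 1]].
Solving (T + 2I)v = 0 gives the eigenspace spanned by (2, 0, 2).
With v₁ = 2, v = (2, 0, 2), so v₃ = 2.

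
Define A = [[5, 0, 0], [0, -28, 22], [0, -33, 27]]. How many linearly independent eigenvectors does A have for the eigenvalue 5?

A − 5I = [[0, 0, 0], [0, -33, 22], [0, -33, 22]].
This matrix has rank 1, so its null space has dimension 3 − 1 = 2.

2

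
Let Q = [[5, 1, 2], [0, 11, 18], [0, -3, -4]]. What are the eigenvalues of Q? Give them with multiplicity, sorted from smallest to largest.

Characteristic polynomial: p(λ) = λ^3 - 12λ^2 + 45λ - 50 = (λ - 5)^2(λ - 2).
Roots (with multiplicity): 2, 5, 5.

2, 5, 5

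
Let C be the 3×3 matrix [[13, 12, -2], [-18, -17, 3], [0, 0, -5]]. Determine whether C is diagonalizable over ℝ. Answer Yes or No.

Characteristic polynomial: p(s) = s^3 + 9s^2 + 15s - 25 = (s - 1)(s + 5)^2.
s = -5 has algebraic multiplicity 2; rank(C + 5I) = 2, so geometric multiplicity = 1.
Geometric multiplicity < algebraic multiplicity, so C is not diagonalizable.

No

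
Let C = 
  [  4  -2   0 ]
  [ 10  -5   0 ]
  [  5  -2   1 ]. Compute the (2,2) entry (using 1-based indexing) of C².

Characteristic polynomial: r^3 - r = r(r - 1)(r + 1), so the eigenvalues are -1, 0, 1.
r=1: eigenvector (0, 0, 1).
r=-1: eigenvector (2, 5, 0).
r=0: eigenvector (-1, -2, 1).
P = [[0, 2, -1], [0, 5, -2], [1, 0, 1]], D = diag(1, -1, 0), P⁻¹ = [[5, -2, 1], [-2, 1, 0], [-5, 2, 0]].
C² = P·diag(1, 1, 0)·P⁻¹ = [[-4, 2, 0], [-10, 5, 0], [5, -2, 1]].
The requested entry is 5.

5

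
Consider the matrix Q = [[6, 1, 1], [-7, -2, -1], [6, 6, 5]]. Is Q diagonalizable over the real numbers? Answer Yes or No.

No

Characteristic polynomial: p(s) = s^3 - 9s^2 + 15s + 25 = (s - 5)^2(s + 1).
s = 5 has algebraic multiplicity 2; rank(Q − 5I) = 2, so geometric multiplicity = 1.
Geometric multiplicity < algebraic multiplicity, so Q is not diagonalizable.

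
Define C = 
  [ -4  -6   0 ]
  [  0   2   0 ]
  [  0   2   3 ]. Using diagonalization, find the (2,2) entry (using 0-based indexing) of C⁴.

81

Characteristic polynomial: μ^3 - μ^2 - 14μ + 24 = (μ - 3)(μ - 2)(μ + 4), so the eigenvalues are -4, 2, 3.
μ=-4: eigenvector (1, 0, 0).
μ=2: eigenvector (-1, 1, -2).
μ=3: eigenvector (0, 0, 1).
P = [[1, -1, 0], [0, 1, 0], [0, -2, 1]], D = diag(-4, 2, 3), P⁻¹ = [[1, 1, 0], [0, 1, 0], [0, 2, 1]].
C⁴ = P·diag(256, 16, 81)·P⁻¹ = [[256, 240, 0], [0, 16, 0], [0, 130, 81]].
The requested entry is 81.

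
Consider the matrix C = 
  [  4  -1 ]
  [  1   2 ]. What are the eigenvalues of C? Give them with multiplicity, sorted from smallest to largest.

Characteristic polynomial: p(r) = r^2 - 6r + 9 = (r - 3)^2.
Roots (with multiplicity): 3, 3.

3, 3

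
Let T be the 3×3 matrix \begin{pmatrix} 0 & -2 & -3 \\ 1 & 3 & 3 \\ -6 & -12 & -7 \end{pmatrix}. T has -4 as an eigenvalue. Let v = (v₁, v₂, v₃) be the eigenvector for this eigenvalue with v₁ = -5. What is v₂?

T + 4I = [[4, -2, -3], [1, 7, 3], [-6, -12, -3]].
Solving (T + 4I)v = 0 gives the eigenspace spanned by (-5, 5, -10).
With v₁ = -5, v = (-5, 5, -10), so v₂ = 5.

5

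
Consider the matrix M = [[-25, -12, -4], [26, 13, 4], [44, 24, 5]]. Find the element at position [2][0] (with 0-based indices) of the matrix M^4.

Characteristic polynomial: λ^3 + 7λ^2 + 7λ - 15 = (λ - 1)(λ + 3)(λ + 5), so the eigenvalues are -5, -3, 1.
λ=-5: eigenvector (1, -1, -2).
λ=1: eigenvector (-2, 3, 4).
λ=-3: eigenvector (-2, 2, 5).
P = [[1, -2, -2], [-1, 3, 2], [-2, 4, 5]], D = diag(-5, 1, -3), P⁻¹ = [[7, 2, 2], [1, 1, 0], [2, 0, 1]].
M⁴ = P·diag(625, 1, 81)·P⁻¹ = [[4049, 1248, 1088], [-4048, -1247, -1088], [-7936, -2496, -2095]].
The requested entry is -7936.

-7936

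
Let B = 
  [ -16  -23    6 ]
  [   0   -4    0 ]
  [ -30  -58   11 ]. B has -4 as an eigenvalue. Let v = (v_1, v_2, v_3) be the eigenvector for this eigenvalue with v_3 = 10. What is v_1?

5

B + 4I = [[-12, -23, 6], [0, 0, 0], [-30, -58, 15]].
Solving (B + 4I)v = 0 gives the eigenspace spanned by (5, 0, 10).
With v_3 = 10, v = (5, 0, 10), so v_1 = 5.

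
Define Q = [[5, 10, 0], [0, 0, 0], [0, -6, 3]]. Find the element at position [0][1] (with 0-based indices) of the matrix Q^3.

Characteristic polynomial: s^3 - 8s^2 + 15s = s(s - 5)(s - 3), so the eigenvalues are 0, 3, 5.
s=5: eigenvector (1, 0, 0).
s=0: eigenvector (-2, 1, 2).
s=3: eigenvector (0, 0, 1).
P = [[1, -2, 0], [0, 1, 0], [0, 2, 1]], D = diag(5, 0, 3), P⁻¹ = [[1, 2, 0], [0, 1, 0], [0, -2, 1]].
Q³ = P·diag(125, 0, 27)·P⁻¹ = [[125, 250, 0], [0, 0, 0], [0, -54, 27]].
The requested entry is 250.

250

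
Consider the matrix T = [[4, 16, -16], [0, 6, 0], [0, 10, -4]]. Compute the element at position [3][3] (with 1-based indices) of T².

16

Characteristic polynomial: μ^3 - 6μ^2 - 16μ + 96 = (μ - 6)(μ - 4)(μ + 4), so the eigenvalues are -4, 4, 6.
μ=4: eigenvector (1, 0, 0).
μ=6: eigenvector (0, 1, 1).
μ=-4: eigenvector (2, 0, 1).
P = [[1, 0, 2], [0, 1, 0], [0, 1, 1]], D = diag(4, 6, -4), P⁻¹ = [[1, 2, -2], [0, 1, 0], [0, -1, 1]].
T² = P·diag(16, 36, 16)·P⁻¹ = [[16, 0, 0], [0, 36, 0], [0, 20, 16]].
The requested entry is 16.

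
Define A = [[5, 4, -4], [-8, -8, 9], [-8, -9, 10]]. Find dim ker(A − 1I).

1

A − 1I = [[4, 4, -4], [-8, -9, 9], [-8, -9, 9]].
This matrix has rank 2, so its null space has dimension 3 − 2 = 1.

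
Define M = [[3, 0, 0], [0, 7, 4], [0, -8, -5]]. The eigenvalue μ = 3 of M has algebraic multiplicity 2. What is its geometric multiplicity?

M − 3I = [[0, 0, 0], [0, 4, 4], [0, -8, -8]].
This matrix has rank 1, so its null space has dimension 3 − 1 = 2.

2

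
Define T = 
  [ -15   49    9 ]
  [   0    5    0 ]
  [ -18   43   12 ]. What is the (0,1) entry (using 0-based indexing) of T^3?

1411

Characteristic polynomial: μ^3 - 2μ^2 - 33μ + 90 = (μ - 5)(μ - 3)(μ + 6), so the eigenvalues are -6, 3, 5.
μ=3: eigenvector (-1, 0, -2).
μ=5: eigenvector (2, 1, -1).
μ=-6: eigenvector (1, 0, 1).
P = [[-1, 2, 1], [0, 1, 0], [-2, -1, 1]], D = diag(3, 5, -6), P⁻¹ = [[1, -3, -1], [0, 1, 0], [2, -5, -1]].
T³ = P·diag(27, 125, -216)·P⁻¹ = [[-459, 1411, 243], [0, 125, 0], [-486, 1117, 270]].
The requested entry is 1411.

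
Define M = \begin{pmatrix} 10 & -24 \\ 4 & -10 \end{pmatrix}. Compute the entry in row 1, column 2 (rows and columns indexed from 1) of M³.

Characteristic polynomial: t^2 - 4 = (t - 2)(t + 2), so the eigenvalues are -2, 2.
t=2: eigenvector (3, 1).
t=-2: eigenvector (2, 1).
P = [[3, 2], [1, 1]], D = diag(2, -2), P⁻¹ = [[1, -2], [-1, 3]].
M³ = P·diag(8, -8)·P⁻¹ = [[40, -96], [16, -40]].
The requested entry is -96.

-96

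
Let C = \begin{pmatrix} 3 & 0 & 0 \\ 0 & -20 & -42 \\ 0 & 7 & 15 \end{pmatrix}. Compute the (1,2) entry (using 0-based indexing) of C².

210

Characteristic polynomial: t^3 + 2t^2 - 21t + 18 = (t - 3)(t - 1)(t + 6), so the eigenvalues are -6, 1, 3.
t=3: eigenvector (1, 0, 0).
t=-6: eigenvector (0, 3, -1).
t=1: eigenvector (0, -2, 1).
P = [[1, 0, 0], [0, 3, -2], [0, -1, 1]], D = diag(3, -6, 1), P⁻¹ = [[1, 0, 0], [0, 1, 2], [0, 1, 3]].
C² = P·diag(9, 36, 1)·P⁻¹ = [[9, 0, 0], [0, 106, 210], [0, -35, -69]].
The requested entry is 210.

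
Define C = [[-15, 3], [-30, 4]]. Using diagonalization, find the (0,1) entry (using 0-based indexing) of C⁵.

13953

Characteristic polynomial: μ^2 + 11μ + 30 = (μ + 5)(μ + 6), so the eigenvalues are -6, -5.
μ=-5: eigenvector (3, 10).
μ=-6: eigenvector (1, 3).
P = [[3, 1], [10, 3]], D = diag(-5, -6), P⁻¹ = [[-3, 1], [10, -3]].
C⁵ = P·diag(-3125, -7776)·P⁻¹ = [[-49635, 13953], [-139530, 38734]].
The requested entry is 13953.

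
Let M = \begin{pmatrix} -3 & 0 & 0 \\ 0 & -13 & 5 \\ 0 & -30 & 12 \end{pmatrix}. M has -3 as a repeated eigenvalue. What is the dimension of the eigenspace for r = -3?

M + 3I = [[0, 0, 0], [0, -10, 5], [0, -30, 15]].
This matrix has rank 1, so its null space has dimension 3 − 1 = 2.

2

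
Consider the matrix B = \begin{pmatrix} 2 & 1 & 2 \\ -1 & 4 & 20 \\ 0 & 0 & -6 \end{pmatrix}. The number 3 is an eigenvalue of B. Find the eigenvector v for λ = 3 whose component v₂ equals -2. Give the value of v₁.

-2

B − 3I = [[-1, 1, 2], [-1, 1, 20], [0, 0, -9]].
Solving (B − 3I)v = 0 gives the eigenspace spanned by (-2, -2, 0).
With v₂ = -2, v = (-2, -2, 0), so v₁ = -2.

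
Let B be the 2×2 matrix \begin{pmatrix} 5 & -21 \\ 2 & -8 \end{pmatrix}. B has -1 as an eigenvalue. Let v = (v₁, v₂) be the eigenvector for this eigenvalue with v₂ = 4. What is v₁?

B + 1I = [[6, -21], [2, -7]].
Solving (B + 1I)v = 0 gives the eigenspace spanned by (14, 4).
With v₂ = 4, v = (14, 4), so v₁ = 14.

14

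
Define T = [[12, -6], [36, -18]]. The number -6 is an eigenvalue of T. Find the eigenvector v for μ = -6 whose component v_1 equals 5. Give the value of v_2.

15

T + 6I = [[18, -6], [36, -12]].
Solving (T + 6I)v = 0 gives the eigenspace spanned by (5, 15).
With v_1 = 5, v = (5, 15), so v_2 = 15.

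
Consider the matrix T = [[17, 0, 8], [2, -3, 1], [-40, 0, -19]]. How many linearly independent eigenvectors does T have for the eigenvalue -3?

T + 3I = [[20, 0, 8], [2, 0, 1], [-40, 0, -16]].
This matrix has rank 2, so its null space has dimension 3 − 2 = 1.

1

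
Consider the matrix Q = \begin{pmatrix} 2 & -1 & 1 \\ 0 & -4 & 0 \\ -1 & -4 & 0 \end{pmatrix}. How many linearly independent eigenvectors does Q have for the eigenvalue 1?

1

Q − 1I = [[1, -1, 1], [0, -5, 0], [-1, -4, -1]].
This matrix has rank 2, so its null space has dimension 3 − 2 = 1.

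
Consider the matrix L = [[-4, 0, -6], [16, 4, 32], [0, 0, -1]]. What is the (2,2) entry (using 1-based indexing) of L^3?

Characteristic polynomial: μ^3 + μ^2 - 16μ - 16 = (μ - 4)(μ + 1)(μ + 4), so the eigenvalues are -4, -1, 4.
μ=-4: eigenvector (1, -2, 0).
μ=4: eigenvector (0, 1, 0).
μ=-1: eigenvector (-2, 0, 1).
P = [[1, 0, -2], [-2, 1, 0], [0, 0, 1]], D = diag(-4, 4, -1), P⁻¹ = [[1, 0, 2], [2, 1, 4], [0, 0, 1]].
L³ = P·diag(-64, 64, -1)·P⁻¹ = [[-64, 0, -126], [256, 64, 512], [0, 0, -1]].
The requested entry is 64.

64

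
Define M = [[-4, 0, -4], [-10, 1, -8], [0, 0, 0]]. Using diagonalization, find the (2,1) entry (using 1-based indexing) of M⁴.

510

Characteristic polynomial: s^3 + 3s^2 - 4s = s(s - 1)(s + 4), so the eigenvalues are -4, 0, 1.
s=1: eigenvector (0, 1, 0).
s=-4: eigenvector (1, 2, 0).
s=0: eigenvector (-1, -2, 1).
P = [[0, 1, -1], [1, 2, -2], [0, 0, 1]], D = diag(1, -4, 0), P⁻¹ = [[-2, 1, 0], [1, 0, 1], [0, 0, 1]].
M⁴ = P·diag(1, 256, 0)·P⁻¹ = [[256, 0, 256], [510, 1, 512], [0, 0, 0]].
The requested entry is 510.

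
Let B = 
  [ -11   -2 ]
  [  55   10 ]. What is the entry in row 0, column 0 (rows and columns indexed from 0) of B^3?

-11

Characteristic polynomial: s^2 + s = s(s + 1), so the eigenvalues are -1, 0.
s=0: eigenvector (-2, 11).
s=-1: eigenvector (1, -5).
P = [[-2, 1], [11, -5]], D = diag(0, -1), P⁻¹ = [[5, 1], [11, 2]].
B³ = P·diag(0, -1)·P⁻¹ = [[-11, -2], [55, 10]].
The requested entry is -11.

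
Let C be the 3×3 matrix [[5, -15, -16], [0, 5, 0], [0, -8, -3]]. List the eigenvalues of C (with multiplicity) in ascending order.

-3, 5, 5

Characteristic polynomial: p(λ) = λ^3 - 7λ^2 - 5λ + 75 = (λ - 5)^2(λ + 3).
Roots (with multiplicity): -3, 5, 5.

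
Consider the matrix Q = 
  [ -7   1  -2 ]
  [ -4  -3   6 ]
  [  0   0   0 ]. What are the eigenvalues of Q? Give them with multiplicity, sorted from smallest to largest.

-5, -5, 0

Characteristic polynomial: p(r) = r^3 + 10r^2 + 25r = r(r + 5)^2.
Roots (with multiplicity): -5, -5, 0.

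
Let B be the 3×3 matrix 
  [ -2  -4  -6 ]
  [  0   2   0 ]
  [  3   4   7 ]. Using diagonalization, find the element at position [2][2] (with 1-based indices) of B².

4

Characteristic polynomial: t^3 - 7t^2 + 14t - 8 = (t - 4)(t - 2)(t - 1), so the eigenvalues are 1, 2, 4.
t=4: eigenvector (1, 0, -1).
t=2: eigenvector (2, 1, -2).
t=1: eigenvector (2, 0, -1).
P = [[1, 2, 2], [0, 1, 0], [-1, -2, -1]], D = diag(4, 2, 1), P⁻¹ = [[-1, -2, -2], [0, 1, 0], [1, 0, 1]].
B² = P·diag(16, 4, 1)·P⁻¹ = [[-14, -24, -30], [0, 4, 0], [15, 24, 31]].
The requested entry is 4.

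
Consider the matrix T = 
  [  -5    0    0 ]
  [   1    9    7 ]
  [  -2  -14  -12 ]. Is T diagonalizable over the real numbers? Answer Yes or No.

Characteristic polynomial: p(s) = s^3 + 8s^2 + 5s - 50 = (s - 2)(s + 5)^2.
s = -5 has algebraic multiplicity 2; rank(T + 5I) = 2, so geometric multiplicity = 1.
Geometric multiplicity < algebraic multiplicity, so T is not diagonalizable.

No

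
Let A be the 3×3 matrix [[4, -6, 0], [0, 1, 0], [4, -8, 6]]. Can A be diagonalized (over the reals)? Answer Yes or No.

Yes

Characteristic polynomial: p(λ) = λ^3 - 11λ^2 + 34λ - 24 = (λ - 6)(λ - 4)(λ - 1).
All 3 eigenvalues are distinct, so A is diagonalizable.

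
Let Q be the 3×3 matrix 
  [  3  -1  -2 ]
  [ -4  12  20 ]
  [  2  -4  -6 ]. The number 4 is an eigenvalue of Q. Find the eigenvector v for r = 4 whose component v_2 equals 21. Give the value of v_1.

Q − 4I = [[-1, -1, -2], [-4, 8, 20], [2, -4, -10]].
Solving (Q − 4I)v = 0 gives the eigenspace spanned by (-3, 21, -9).
With v_2 = 21, v = (-3, 21, -9), so v_1 = -3.

-3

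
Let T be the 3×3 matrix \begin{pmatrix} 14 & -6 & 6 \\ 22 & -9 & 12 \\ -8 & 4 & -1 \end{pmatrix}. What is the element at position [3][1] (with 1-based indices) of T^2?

-16

Characteristic polynomial: μ^3 - 4μ^2 + μ + 6 = (μ - 3)(μ - 2)(μ + 1), so the eigenvalues are -1, 2, 3.
μ=2: eigenvector (1, 2, 0).
μ=3: eigenvector (0, 1, 1).
μ=-1: eigenvector (-2, -4, 1).
P = [[1, 0, -2], [2, 1, -4], [0, 1, 1]], D = diag(2, 3, -1), P⁻¹ = [[5, -2, 2], [-2, 1, 0], [2, -1, 1]].
T² = P·diag(4, 9, 1)·P⁻¹ = [[16, -6, 6], [14, -3, 12], [-16, 8, 1]].
The requested entry is -16.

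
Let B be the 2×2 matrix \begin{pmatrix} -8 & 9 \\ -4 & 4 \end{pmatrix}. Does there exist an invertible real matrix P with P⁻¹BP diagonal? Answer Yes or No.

Characteristic polynomial: p(r) = r^2 + 4r + 4 = (r + 2)^2.
r = -2 has algebraic multiplicity 2; rank(B + 2I) = 1, so geometric multiplicity = 1.
Geometric multiplicity < algebraic multiplicity, so B is not diagonalizable.

No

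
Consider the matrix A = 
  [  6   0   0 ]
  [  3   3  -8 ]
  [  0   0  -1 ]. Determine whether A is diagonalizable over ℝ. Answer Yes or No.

Yes

Characteristic polynomial: p(t) = t^3 - 8t^2 + 9t + 18 = (t - 6)(t - 3)(t + 1).
All 3 eigenvalues are distinct, so A is diagonalizable.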